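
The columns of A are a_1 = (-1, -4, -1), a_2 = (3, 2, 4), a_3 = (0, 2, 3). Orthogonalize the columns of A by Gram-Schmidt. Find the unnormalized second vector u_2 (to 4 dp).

u_2 = (2.1667, -1.3333, 3.1667)

a_1 = (-1, -4, -1); ‖a_1‖ = 4.2426, so e_1 = (-0.2357, -0.9428, -0.2357).
e_1·a_2 = (-0.2357)·3 + (-0.9428)·2 + (-0.2357)·4 = -3.5355.
u_2 = a_2 + 3.5355·e_1 = (2.1667, -1.3333, 3.1667).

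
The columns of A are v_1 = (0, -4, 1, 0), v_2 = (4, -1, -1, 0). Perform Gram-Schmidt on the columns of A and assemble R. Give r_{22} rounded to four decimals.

q_1 = v_1/‖v_1‖ = (0, -4, 1, 0)/4.1231 = (0.0000, -0.9701, 0.2425, 0.0000).
r_{12} = q_1·v_2 = 0.7276.
u_2 = v_2 − 0.7276·q_1 = (4.0000, -0.2941, -1.1765, 0.0000).
r_{22} = ‖u_2‖ = 4.1798.

r_{22} = 4.1798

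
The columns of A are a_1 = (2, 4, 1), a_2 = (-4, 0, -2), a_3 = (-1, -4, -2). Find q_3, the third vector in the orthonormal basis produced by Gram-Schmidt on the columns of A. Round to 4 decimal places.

a_1 = (2, 4, 1); ‖a_1‖ = 4.5826, so q_1 = (0.4364, 0.8729, 0.2182).
q_1·a_2 = 0.4364·(-4) + 0.8729·0 + 0.2182·(-2) = -2.1822.
u_2 = a_2 + 2.1822·q_1 = (-3.0476, 1.9048, -1.5238).
‖u_2‖ = 3.9036, so q_2 = (-0.7807, 0.4880, -0.3904).
q_1·a_3 = 0.4364·(-1) + 0.8729·(-4) + 0.2182·(-2) = -4.3644; q_2·a_3 = (-0.7807)·(-1) + 0.4880·(-4) + (-0.3904)·(-2) = -0.3904.
u_3 = a_3 + 4.3644·q_1 + 0.3904·q_2 = (0.6000, 0.0000, -1.2000).
‖u_3‖ = 1.3416, so q_3 = (0.4472, 0.0000, -0.8944).

q_3 = (0.4472, 0.0000, -0.8944)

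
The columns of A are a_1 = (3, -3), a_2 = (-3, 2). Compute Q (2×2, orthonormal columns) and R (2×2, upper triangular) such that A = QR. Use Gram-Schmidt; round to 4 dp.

Q = [[0.7071, -0.7071], [-0.7071, -0.7071]], R = [[4.2426, -3.5355], [0.0000, 0.7071]]

e_1 = a_1/‖a_1‖ = (3, -3)/4.2426 = (0.7071, -0.7071).
r_{12} = e_1·a_2 = -3.5355.
u_2 = a_2 + 3.5355·e_1 = (-0.5000, -0.5000).
‖u_2‖ = 0.7071, so e_2 = (-0.7071, -0.7071).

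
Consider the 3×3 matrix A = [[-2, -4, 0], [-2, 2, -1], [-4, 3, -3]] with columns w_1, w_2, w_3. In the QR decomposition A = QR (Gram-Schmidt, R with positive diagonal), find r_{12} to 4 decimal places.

r_{12} = -1.6330

e_1 = w_1/‖w_1‖ = (-2, -2, -4)/4.8990 = (-0.4082, -0.4082, -0.8165).
r_{12} = e_1·w_2 = -1.6330.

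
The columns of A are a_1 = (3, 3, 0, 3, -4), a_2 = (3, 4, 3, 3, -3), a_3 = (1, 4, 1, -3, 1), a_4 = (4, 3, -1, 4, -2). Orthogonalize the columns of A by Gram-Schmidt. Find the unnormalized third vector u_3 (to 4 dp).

u_3 = (0.8093, 3.0763, -1.1992, -3.1907, 0.5212)

a_1 = (3, 3, 0, 3, -4); ‖a_1‖ = 6.5574, so e_1 = (0.4575, 0.4575, 0.0000, 0.4575, -0.6100).
e_1·a_2 = 0.4575·3 + 0.4575·4 + 0.0000·3 + 0.4575·3 + (-0.6100)·(-3) = 6.4049.
u_2 = a_2 − 6.4049·e_1 = (0.0698, 1.0698, 3.0000, 0.0698, 0.9070).
‖u_2‖ = 3.3131, so e_2 = (0.0211, 0.3229, 0.9055, 0.0211, 0.2738).
e_1·a_3 = 0.4575·1 + 0.4575·4 + 0.0000·1 + 0.4575·(-3) + (-0.6100)·1 = 0.3050; e_2·a_3 = 0.0211·1 + 0.3229·4 + 0.9055·1 + 0.0211·(-3) + 0.2738·1 = 2.4287.
u_3 = a_3 − 0.3050·e_1 − 2.4287·e_2 = (0.8093, 3.0763, -1.1992, -3.1907, 0.5212).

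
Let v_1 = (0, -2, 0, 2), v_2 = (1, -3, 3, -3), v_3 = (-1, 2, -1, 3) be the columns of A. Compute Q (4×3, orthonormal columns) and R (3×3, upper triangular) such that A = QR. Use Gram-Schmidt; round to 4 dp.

Q = [[0.0000, 0.1890, -0.2535], [-0.7071, -0.5669, 0.3662], [0.0000, 0.5669, 0.8170], [0.7071, -0.5669, 0.3662]], R = [[2.8284, 0.0000, 0.7071], [0.0000, 5.2915, -3.5907], [0.0000, 0.0000, 1.2677]]

q_1 = v_1/‖v_1‖ = (0, -2, 0, 2)/2.8284 = (0.0000, -0.7071, 0.0000, 0.7071).
r_{12} = q_1·v_2 = 0.0000.
u_2 = v_2 + 0.0000·q_1 = (1.0000, -3.0000, 3.0000, -3.0000).
‖u_2‖ = 5.2915, so q_2 = (0.1890, -0.5669, 0.5669, -0.5669).
r_{13} = q_1·v_3 = 0.7071; r_{23} = q_2·v_3 = -3.5907.
u_3 = v_3 − 0.7071·q_1 + 3.5907·q_2 = (-0.3214, 0.4643, 1.0357, 0.4643).
‖u_3‖ = 1.2677, so q_3 = (-0.2535, 0.3662, 0.8170, 0.3662).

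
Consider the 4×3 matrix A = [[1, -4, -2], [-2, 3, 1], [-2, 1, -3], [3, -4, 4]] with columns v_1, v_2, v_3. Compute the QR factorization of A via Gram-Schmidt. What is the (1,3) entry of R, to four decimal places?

v_1 = (1, -2, -2, 3); ‖v_1‖ = 4.2426, so q_1 = (0.2357, -0.4714, -0.4714, 0.7071).
r_{13} = q_1·v_3 = 3.2998.

r_{13} = 3.2998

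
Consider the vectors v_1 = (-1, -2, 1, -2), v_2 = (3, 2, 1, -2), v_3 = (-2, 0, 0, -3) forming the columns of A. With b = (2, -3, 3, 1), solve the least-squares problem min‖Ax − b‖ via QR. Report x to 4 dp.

x = (1.9401, 0.2711, -1.7324)

q_1 = v_1/‖v_1‖ = (-1, -2, 1, -2)/3.1623 = (-0.3162, -0.6325, 0.3162, -0.6325).
r_{12} = q_1·v_2 = -0.6325.
u_2 = v_2 + 0.6325·q_1 = (2.8000, 1.6000, 1.2000, -2.4000).
‖u_2‖ = 4.1952, so q_2 = (0.6674, 0.3814, 0.2860, -0.5721).
r_{13} = q_1·v_3 = 2.5298; r_{23} = q_2·v_3 = 0.3814.
u_3 = v_3 − 2.5298·q_1 − 0.3814·q_2 = (-1.4545, 1.4545, -0.9091, -1.1818).
‖u_3‖ = 2.5406, so q_3 = (-0.5725, 0.5725, -0.3578, -0.4652).
Qᵀb = (1.5811, 0.4767, -4.4013).
Back-substitute: x_3 = -4.4013/2.5406 = -1.7324.
x_2 = (0.4767 − 0.3814·(-1.7324))/4.1952 = 0.2711.
x_1 = (1.5811 + 0.6325·0.2711 − 2.5298·(-1.7324))/3.1623 = 1.9401.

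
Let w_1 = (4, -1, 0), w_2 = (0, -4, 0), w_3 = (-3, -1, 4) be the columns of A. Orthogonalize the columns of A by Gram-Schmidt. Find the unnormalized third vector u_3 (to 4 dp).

u_3 = (0.0000, 0.0000, 4.0000)

w_1 = (4, -1, 0); ‖w_1‖ = 4.1231, so q_1 = (0.9701, -0.2425, 0.0000).
q_1·w_2 = 0.9701·0 + (-0.2425)·(-4) + 0.0000·0 = 0.9701.
u_2 = w_2 − 0.9701·q_1 = (-0.9412, -3.7647, 0.0000).
‖u_2‖ = 3.8806, so q_2 = (-0.2425, -0.9701, 0.0000).
q_1·w_3 = 0.9701·(-3) + (-0.2425)·(-1) + 0.0000·4 = -2.6679; q_2·w_3 = (-0.2425)·(-3) + (-0.9701)·(-1) + 0.0000·4 = 1.6977.
u_3 = w_3 + 2.6679·q_1 − 1.6977·q_2 = (0.0000, 0.0000, 4.0000).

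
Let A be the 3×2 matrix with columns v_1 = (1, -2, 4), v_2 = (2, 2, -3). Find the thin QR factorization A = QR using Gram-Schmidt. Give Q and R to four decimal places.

v_1 = (1, -2, 4); ‖v_1‖ = 4.5826, so e_1 = (0.2182, -0.4364, 0.8729).
e_1·v_2 = 0.2182·2 + (-0.4364)·2 + 0.8729·(-3) = -3.0551.
u_2 = v_2 + 3.0551·e_1 = (2.6667, 0.6667, -0.3333).
‖u_2‖ = 2.7689, so e_2 = (0.9631, 0.2408, -0.1204).

Q = [[0.2182, 0.9631], [-0.4364, 0.2408], [0.8729, -0.1204]], R = [[4.5826, -3.0551], [0.0000, 2.7689]]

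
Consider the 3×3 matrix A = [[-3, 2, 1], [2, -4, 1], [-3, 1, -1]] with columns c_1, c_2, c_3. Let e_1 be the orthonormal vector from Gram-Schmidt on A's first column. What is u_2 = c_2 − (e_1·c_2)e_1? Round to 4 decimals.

u_2 = (-0.3182, -2.4545, -1.3182)

c_1 = (-3, 2, -3); ‖c_1‖ = 4.6904, so e_1 = (-0.6396, 0.4264, -0.6396).
e_1·c_2 = (-0.6396)·2 + 0.4264·(-4) + (-0.6396)·1 = -3.6244.
u_2 = c_2 + 3.6244·e_1 = (-0.3182, -2.4545, -1.3182).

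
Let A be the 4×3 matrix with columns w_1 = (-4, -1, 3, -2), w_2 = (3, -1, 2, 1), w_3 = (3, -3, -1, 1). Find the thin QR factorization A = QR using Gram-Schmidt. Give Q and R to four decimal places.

Q = [[-0.7303, 0.5653, -0.0208], [-0.1826, -0.3373, -0.9181], [0.5477, 0.7385, -0.3875], [-0.3651, 0.1459, -0.0807]], R = [[5.4772, -1.2780, -2.5560], [0.0000, 3.6560, 2.1152], [0.0000, 0.0000, 2.9988]]

q_1 = w_1/‖w_1‖ = (-4, -1, 3, -2)/5.4772 = (-0.7303, -0.1826, 0.5477, -0.3651).
r_{12} = q_1·w_2 = -1.2780.
u_2 = w_2 + 1.2780·q_1 = (2.0667, -1.2333, 2.7000, 0.5333).
‖u_2‖ = 3.6560, so q_2 = (0.5653, -0.3373, 0.7385, 0.1459).
r_{13} = q_1·w_3 = -2.5560; r_{23} = q_2·w_3 = 2.1152.
u_3 = w_3 + 2.5560·q_1 − 2.1152·q_2 = (-0.0623, -2.7531, -1.1621, -0.2419).
‖u_3‖ = 2.9988, so q_3 = (-0.0208, -0.9181, -0.3875, -0.0807).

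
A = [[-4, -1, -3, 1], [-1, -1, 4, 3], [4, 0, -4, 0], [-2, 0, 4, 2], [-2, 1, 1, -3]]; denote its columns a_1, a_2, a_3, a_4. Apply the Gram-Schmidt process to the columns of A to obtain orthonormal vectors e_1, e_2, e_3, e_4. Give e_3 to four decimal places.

a_1 = (-4, -1, 4, -2, -2); ‖a_1‖ = 6.4031, so e_1 = (-0.6247, -0.1562, 0.6247, -0.3123, -0.3123).
e_1·a_2 = (-0.6247)·(-1) + (-0.1562)·(-1) + 0.6247·0 + (-0.3123)·0 + (-0.3123)·1 = 0.4685.
u_2 = a_2 − 0.4685·e_1 = (-0.7073, -0.9268, -0.2927, 0.1463, 1.1463).
‖u_2‖ = 1.6675, so e_2 = (-0.4242, -0.5558, -0.1755, 0.0878, 0.6875).
e_1·a_3 = (-0.6247)·(-3) + (-0.1562)·4 + 0.6247·(-4) + (-0.3123)·4 + (-0.3123)·1 = -2.8111; e_2·a_3 = (-0.4242)·(-3) + (-0.5558)·4 + (-0.1755)·(-4) + 0.0878·4 + 0.6875·1 = 0.7899.
u_3 = a_3 + 2.8111·e_1 − 0.7899·e_2 = (-4.4211, 4.0000, -2.1053, 3.0526, -0.4211).
‖u_3‖ = 7.0338, so e_3 = (-0.6285, 0.5687, -0.2993, 0.4340, -0.0599).

e_3 = (-0.6285, 0.5687, -0.2993, 0.4340, -0.0599)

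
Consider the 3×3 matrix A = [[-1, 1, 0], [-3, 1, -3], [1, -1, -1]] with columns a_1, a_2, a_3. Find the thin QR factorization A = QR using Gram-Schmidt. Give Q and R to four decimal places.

a_1 = (-1, -3, 1); ‖a_1‖ = 3.3166, so q_1 = (-0.3015, -0.9045, 0.3015).
q_1·a_2 = (-0.3015)·1 + (-0.9045)·1 + 0.3015·(-1) = -1.5076.
u_2 = a_2 + 1.5076·q_1 = (0.5455, -0.3636, -0.5455).
‖u_2‖ = 0.8528, so q_2 = (0.6396, -0.4264, -0.6396).
q_1·a_3 = (-0.3015)·0 + (-0.9045)·(-3) + 0.3015·(-1) = 2.4121; q_2·a_3 = 0.6396·0 + (-0.4264)·(-3) + (-0.6396)·(-1) = 1.9188.
u_3 = a_3 − 2.4121·q_1 − 1.9188·q_2 = (-0.5000, 0.0000, -0.5000).
‖u_3‖ = 0.7071, so q_3 = (-0.7071, 0.0000, -0.7071).

Q = [[-0.3015, 0.6396, -0.7071], [-0.9045, -0.4264, 0.0000], [0.3015, -0.6396, -0.7071]], R = [[3.3166, -1.5076, 2.4121], [0.0000, 0.8528, 1.9188], [0.0000, 0.0000, 0.7071]]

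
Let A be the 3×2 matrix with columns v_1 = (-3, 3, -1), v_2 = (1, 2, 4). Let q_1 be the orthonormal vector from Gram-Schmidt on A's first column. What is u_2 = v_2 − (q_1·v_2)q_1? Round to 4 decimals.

q_1 = v_1/‖v_1‖ = (-3, 3, -1)/4.3589 = (-0.6882, 0.6882, -0.2294).
r_{12} = q_1·v_2 = -0.2294.
u_2 = v_2 + 0.2294·q_1 = (0.8421, 2.1579, 3.9474).

u_2 = (0.8421, 2.1579, 3.9474)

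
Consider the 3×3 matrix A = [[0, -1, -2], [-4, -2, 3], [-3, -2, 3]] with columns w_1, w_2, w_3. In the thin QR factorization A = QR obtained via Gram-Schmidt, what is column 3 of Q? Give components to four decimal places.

e_3 = (-0.3714, -0.5571, 0.7428)

w_1 = (0, -4, -3); ‖w_1‖ = 5.0000, so e_1 = (0.0000, -0.8000, -0.6000).
e_1·w_2 = 0.0000·(-1) + (-0.8000)·(-2) + (-0.6000)·(-2) = 2.8000.
u_2 = w_2 − 2.8000·e_1 = (-1.0000, 0.2400, -0.3200).
‖u_2‖ = 1.0770, so e_2 = (-0.9285, 0.2228, -0.2971).
e_1·w_3 = 0.0000·(-2) + (-0.8000)·3 + (-0.6000)·3 = -4.2000; e_2·w_3 = (-0.9285)·(-2) + 0.2228·3 + (-0.2971)·3 = 1.6341.
u_3 = w_3 + 4.2000·e_1 − 1.6341·e_2 = (-0.4828, -0.7241, 0.9655).
‖u_3‖ = 1.2999, so e_3 = (-0.3714, -0.5571, 0.7428).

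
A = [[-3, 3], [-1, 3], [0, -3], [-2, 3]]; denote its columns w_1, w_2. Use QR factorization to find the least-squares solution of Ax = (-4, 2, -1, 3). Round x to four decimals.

x = (1.4000, 0.8667)

w_1 = (-3, -1, 0, -2); ‖w_1‖ = 3.7417, so q_1 = (-0.8018, -0.2673, 0.0000, -0.5345).
q_1·w_2 = (-0.8018)·3 + (-0.2673)·3 + 0.0000·(-3) + (-0.5345)·3 = -4.8107.
u_2 = w_2 + 4.8107·q_1 = (-0.8571, 1.7143, -3.0000, 0.4286).
‖u_2‖ = 3.5857, so q_2 = (-0.2390, 0.4781, -0.8367, 0.1195).
Qᵀb = (1.0690, 3.1076).
Back-substitute: x_2 = 3.1076/3.5857 = 0.8667.
x_1 = (1.0690 + 4.8107·0.8667)/3.7417 = 1.4000.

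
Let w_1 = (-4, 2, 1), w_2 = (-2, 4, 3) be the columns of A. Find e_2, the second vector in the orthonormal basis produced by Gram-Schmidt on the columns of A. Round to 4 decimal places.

w_1 = (-4, 2, 1); ‖w_1‖ = 4.5826, so e_1 = (-0.8729, 0.4364, 0.2182).
e_1·w_2 = (-0.8729)·(-2) + 0.4364·4 + 0.2182·3 = 4.1461.
u_2 = w_2 − 4.1461·e_1 = (1.6190, 2.1905, 2.0952).
‖u_2‖ = 3.4365, so e_2 = (0.4711, 0.6374, 0.6097).

e_2 = (0.4711, 0.6374, 0.6097)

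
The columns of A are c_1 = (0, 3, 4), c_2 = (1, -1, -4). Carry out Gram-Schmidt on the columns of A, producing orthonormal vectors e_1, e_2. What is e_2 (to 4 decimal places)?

c_1 = (0, 3, 4); ‖c_1‖ = 5.0000, so e_1 = (0.0000, 0.6000, 0.8000).
e_1·c_2 = 0.0000·1 + 0.6000·(-1) + 0.8000·(-4) = -3.8000.
u_2 = c_2 + 3.8000·e_1 = (1.0000, 1.2800, -0.9600).
‖u_2‖ = 1.8868, so e_2 = (0.5300, 0.6784, -0.5088).

e_2 = (0.5300, 0.6784, -0.5088)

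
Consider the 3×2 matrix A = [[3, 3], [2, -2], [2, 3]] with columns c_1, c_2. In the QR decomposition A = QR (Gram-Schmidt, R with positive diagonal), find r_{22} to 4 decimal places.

r_{22} = 3.8578

e_1 = c_1/‖c_1‖ = (3, 2, 2)/4.1231 = (0.7276, 0.4851, 0.4851).
r_{12} = e_1·c_2 = 2.6679.
u_2 = c_2 − 2.6679·e_1 = (1.0588, -3.2941, 1.7059).
r_{22} = ‖u_2‖ = 3.8578.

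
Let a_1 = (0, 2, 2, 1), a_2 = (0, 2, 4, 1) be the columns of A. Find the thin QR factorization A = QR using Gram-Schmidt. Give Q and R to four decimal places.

q_1 = a_1/‖a_1‖ = (0, 2, 2, 1)/3.0000 = (0.0000, 0.6667, 0.6667, 0.3333).
r_{12} = q_1·a_2 = 4.3333.
u_2 = a_2 − 4.3333·q_1 = (0.0000, -0.8889, 1.1111, -0.4444).
‖u_2‖ = 1.4907, so q_2 = (0.0000, -0.5963, 0.7454, -0.2981).

Q = [[0.0000, 0.0000], [0.6667, -0.5963], [0.6667, 0.7454], [0.3333, -0.2981]], R = [[3.0000, 4.3333], [0.0000, 1.4907]]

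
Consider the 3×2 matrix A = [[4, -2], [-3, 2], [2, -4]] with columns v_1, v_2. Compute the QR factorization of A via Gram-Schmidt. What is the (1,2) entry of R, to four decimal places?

v_1 = (4, -3, 2); ‖v_1‖ = 5.3852, so q_1 = (0.7428, -0.5571, 0.3714).
r_{12} = q_1·v_2 = -4.0853.

r_{12} = -4.0853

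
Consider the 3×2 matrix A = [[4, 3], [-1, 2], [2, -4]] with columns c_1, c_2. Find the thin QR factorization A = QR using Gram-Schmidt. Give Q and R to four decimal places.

e_1 = c_1/‖c_1‖ = (4, -1, 2)/4.5826 = (0.8729, -0.2182, 0.4364).
r_{12} = e_1·c_2 = 0.4364.
u_2 = c_2 − 0.4364·e_1 = (2.6190, 2.0952, -4.1905).
‖u_2‖ = 5.3675, so e_2 = (0.4880, 0.3904, -0.7807).

Q = [[0.8729, 0.4880], [-0.2182, 0.3904], [0.4364, -0.7807]], R = [[4.5826, 0.4364], [0.0000, 5.3675]]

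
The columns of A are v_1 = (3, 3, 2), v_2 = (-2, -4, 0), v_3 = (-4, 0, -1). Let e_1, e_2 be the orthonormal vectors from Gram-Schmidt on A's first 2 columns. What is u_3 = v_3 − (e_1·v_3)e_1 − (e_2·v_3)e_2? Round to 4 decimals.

e_1 = v_1/‖v_1‖ = (3, 3, 2)/4.6904 = (0.6396, 0.6396, 0.4264).
r_{12} = e_1·v_2 = -3.8376.
u_2 = v_2 + 3.8376·e_1 = (0.4545, -1.5455, 1.6364).
‖u_2‖ = 2.2962, so e_2 = (0.1980, -0.6730, 0.7126).
r_{13} = e_1·v_3 = -2.9848; r_{23} = e_2·v_3 = -1.5044.
u_3 = v_3 + 2.9848·e_1 + 1.5044·e_2 = (-1.7931, 0.8966, 1.3448).

u_3 = (-1.7931, 0.8966, 1.3448)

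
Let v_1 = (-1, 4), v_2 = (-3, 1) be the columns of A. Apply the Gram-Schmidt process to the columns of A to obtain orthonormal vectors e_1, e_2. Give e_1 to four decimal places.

v_1 = (-1, 4); ‖v_1‖ = 4.1231, so e_1 = (-0.2425, 0.9701).

e_1 = (-0.2425, 0.9701)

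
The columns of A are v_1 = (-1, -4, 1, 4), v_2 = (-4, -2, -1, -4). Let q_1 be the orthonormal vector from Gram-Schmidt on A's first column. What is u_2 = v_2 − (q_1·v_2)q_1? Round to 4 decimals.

v_1 = (-1, -4, 1, 4); ‖v_1‖ = 5.8310, so q_1 = (-0.1715, -0.6860, 0.1715, 0.6860).
q_1·v_2 = (-0.1715)·(-4) + (-0.6860)·(-2) + 0.1715·(-1) + 0.6860·(-4) = -0.8575.
u_2 = v_2 + 0.8575·q_1 = (-4.1471, -2.5882, -0.8529, -3.4118).

u_2 = (-4.1471, -2.5882, -0.8529, -3.4118)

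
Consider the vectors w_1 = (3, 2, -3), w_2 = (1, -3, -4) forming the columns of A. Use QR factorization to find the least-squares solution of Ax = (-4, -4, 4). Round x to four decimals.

x = (-1.5479, 0.2281)

e_1 = w_1/‖w_1‖ = (3, 2, -3)/4.6904 = (0.6396, 0.4264, -0.6396).
r_{12} = e_1·w_2 = 1.9188.
u_2 = w_2 − 1.9188·e_1 = (-0.2273, -3.8182, -2.7727).
‖u_2‖ = 4.7242, so e_2 = (-0.0481, -0.8082, -0.5869).
Qᵀb = (-6.8224, 1.0776).
Back-substitute: x_2 = 1.0776/4.7242 = 0.2281.
x_1 = (-6.8224 − 1.9188·0.2281)/4.6904 = -1.5479.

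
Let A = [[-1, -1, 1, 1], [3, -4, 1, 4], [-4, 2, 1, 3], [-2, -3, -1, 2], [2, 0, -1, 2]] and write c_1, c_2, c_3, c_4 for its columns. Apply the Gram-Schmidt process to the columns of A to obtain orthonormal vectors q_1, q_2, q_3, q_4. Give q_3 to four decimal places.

c_1 = (-1, 3, -4, -2, 2); ‖c_1‖ = 5.8310, so q_1 = (-0.1715, 0.5145, -0.6860, -0.3430, 0.3430).
q_1·c_2 = (-0.1715)·(-1) + 0.5145·(-4) + (-0.6860)·2 + (-0.3430)·(-3) + 0.3430·0 = -2.2295.
u_2 = c_2 + 2.2295·q_1 = (-1.3824, -2.8529, 0.4706, -3.7647, 0.7647).
‖u_2‖ = 5.0029, so q_2 = (-0.2763, -0.5703, 0.0941, -0.7525, 0.1529).
q_1·c_3 = (-0.1715)·1 + 0.5145·1 + (-0.6860)·1 + (-0.3430)·(-1) + 0.3430·(-1) = -0.3430; q_2·c_3 = (-0.2763)·1 + (-0.5703)·1 + 0.0941·1 + (-0.7525)·(-1) + 0.1529·(-1) = -0.1529.
u_3 = c_3 + 0.3430·q_1 + 0.1529·q_2 = (0.8989, 1.0893, 0.7791, -1.2327, -0.8590).
‖u_3‖ = 2.2043, so q_3 = (0.4078, 0.4942, 0.3534, -0.5592, -0.3897).

q_3 = (0.4078, 0.4942, 0.3534, -0.5592, -0.3897)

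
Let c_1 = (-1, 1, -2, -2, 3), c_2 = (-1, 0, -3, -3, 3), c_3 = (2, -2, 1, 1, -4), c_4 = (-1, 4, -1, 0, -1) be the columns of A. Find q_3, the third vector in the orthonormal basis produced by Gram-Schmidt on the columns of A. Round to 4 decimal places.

q_3 = (0.7500, 0.5000, -0.2500, -0.2500, -0.2500)

c_1 = (-1, 1, -2, -2, 3); ‖c_1‖ = 4.3589, so q_1 = (-0.2294, 0.2294, -0.4588, -0.4588, 0.6882).
q_1·c_2 = (-0.2294)·(-1) + 0.2294·0 + (-0.4588)·(-3) + (-0.4588)·(-3) + 0.6882·3 = 5.0471.
u_2 = c_2 − 5.0471·q_1 = (0.1579, -1.1579, -0.6842, -0.6842, -0.4737).
‖u_2‖ = 1.5894, so q_2 = (0.0993, -0.7285, -0.4305, -0.4305, -0.2980).
q_1·c_3 = (-0.2294)·2 + 0.2294·(-2) + (-0.4588)·1 + (-0.4588)·1 + 0.6882·(-4) = -4.5883; q_2·c_3 = 0.0993·2 + (-0.7285)·(-2) + (-0.4305)·1 + (-0.4305)·1 + (-0.2980)·(-4) = 1.9868.
u_3 = c_3 + 4.5883·q_1 − 1.9868·q_2 = (0.7500, 0.5000, -0.2500, -0.2500, -0.2500).
‖u_3‖ = 1.0000, so q_3 = (0.7500, 0.5000, -0.2500, -0.2500, -0.2500).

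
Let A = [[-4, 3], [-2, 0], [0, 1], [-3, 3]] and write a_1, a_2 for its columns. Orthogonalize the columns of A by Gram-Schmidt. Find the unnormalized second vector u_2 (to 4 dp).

e_1 = a_1/‖a_1‖ = (-4, -2, 0, -3)/5.3852 = (-0.7428, -0.3714, 0.0000, -0.5571).
r_{12} = e_1·a_2 = -3.8996.
u_2 = a_2 + 3.8996·e_1 = (0.1034, -1.4483, 1.0000, 0.8276).

u_2 = (0.1034, -1.4483, 1.0000, 0.8276)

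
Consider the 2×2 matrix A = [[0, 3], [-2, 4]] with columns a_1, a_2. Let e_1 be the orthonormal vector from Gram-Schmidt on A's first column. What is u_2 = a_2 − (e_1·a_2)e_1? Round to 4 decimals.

a_1 = (0, -2); ‖a_1‖ = 2.0000, so e_1 = (0.0000, -1.0000).
e_1·a_2 = 0.0000·3 + (-1.0000)·4 = -4.0000.
u_2 = a_2 + 4.0000·e_1 = (3.0000, 0.0000).

u_2 = (3.0000, 0.0000)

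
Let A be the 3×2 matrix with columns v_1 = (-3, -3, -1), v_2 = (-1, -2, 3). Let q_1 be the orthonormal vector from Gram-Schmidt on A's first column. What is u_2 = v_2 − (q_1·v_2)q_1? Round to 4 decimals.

v_1 = (-3, -3, -1); ‖v_1‖ = 4.3589, so q_1 = (-0.6882, -0.6882, -0.2294).
q_1·v_2 = (-0.6882)·(-1) + (-0.6882)·(-2) + (-0.2294)·3 = 1.3765.
u_2 = v_2 − 1.3765·q_1 = (-0.0526, -1.0526, 3.3158).

u_2 = (-0.0526, -1.0526, 3.3158)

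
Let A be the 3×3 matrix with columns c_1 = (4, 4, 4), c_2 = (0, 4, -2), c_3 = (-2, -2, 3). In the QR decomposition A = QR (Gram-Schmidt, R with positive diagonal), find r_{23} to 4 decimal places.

c_1 = (4, 4, 4); ‖c_1‖ = 6.9282, so e_1 = (0.5774, 0.5774, 0.5774).
e_1·c_2 = 0.5774·0 + 0.5774·4 + 0.5774·(-2) = 1.1547.
u_2 = c_2 − 1.1547·e_1 = (-0.6667, 3.3333, -2.6667).
‖u_2‖ = 4.3205, so e_2 = (-0.1543, 0.7715, -0.6172).
r_{23} = e_2·c_3 = -3.0861.

r_{23} = -3.0861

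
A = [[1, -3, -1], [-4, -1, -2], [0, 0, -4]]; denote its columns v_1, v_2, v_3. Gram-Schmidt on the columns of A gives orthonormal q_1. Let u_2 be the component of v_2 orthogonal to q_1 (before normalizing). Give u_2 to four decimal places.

v_1 = (1, -4, 0); ‖v_1‖ = 4.1231, so q_1 = (0.2425, -0.9701, 0.0000).
q_1·v_2 = 0.2425·(-3) + (-0.9701)·(-1) + 0.0000·0 = 0.2425.
u_2 = v_2 − 0.2425·q_1 = (-3.0588, -0.7647, 0.0000).

u_2 = (-3.0588, -0.7647, 0.0000)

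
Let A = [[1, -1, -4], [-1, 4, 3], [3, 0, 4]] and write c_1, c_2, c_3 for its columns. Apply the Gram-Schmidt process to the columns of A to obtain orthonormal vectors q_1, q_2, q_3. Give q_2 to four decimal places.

q_2 = (-0.1421, 0.9239, 0.3553)

c_1 = (1, -1, 3); ‖c_1‖ = 3.3166, so q_1 = (0.3015, -0.3015, 0.9045).
q_1·c_2 = 0.3015·(-1) + (-0.3015)·4 + 0.9045·0 = -1.5076.
u_2 = c_2 + 1.5076·q_1 = (-0.5455, 3.5455, 1.3636).
‖u_2‖ = 3.8376, so q_2 = (-0.1421, 0.9239, 0.3553).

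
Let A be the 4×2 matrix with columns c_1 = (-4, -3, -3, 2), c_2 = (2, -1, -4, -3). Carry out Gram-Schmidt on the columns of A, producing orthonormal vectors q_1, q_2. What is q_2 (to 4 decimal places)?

q_2 = (0.3845, -0.1682, -0.7162, -0.5576)

q_1 = c_1/‖c_1‖ = (-4, -3, -3, 2)/6.1644 = (-0.6489, -0.4867, -0.4867, 0.3244).
r_{12} = q_1·c_2 = 0.1622.
u_2 = c_2 − 0.1622·q_1 = (2.1053, -0.9211, -3.9211, -3.0526).
‖u_2‖ = 5.4748, so q_2 = (0.3845, -0.1682, -0.7162, -0.5576).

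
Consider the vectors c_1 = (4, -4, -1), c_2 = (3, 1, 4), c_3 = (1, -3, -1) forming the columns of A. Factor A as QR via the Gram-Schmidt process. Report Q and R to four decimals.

c_1 = (4, -4, -1); ‖c_1‖ = 5.7446, so e_1 = (0.6963, -0.6963, -0.1741).
e_1·c_2 = 0.6963·3 + (-0.6963)·1 + (-0.1741)·4 = 0.6963.
u_2 = c_2 − 0.6963·e_1 = (2.5152, 1.4848, 4.1212).
‖u_2‖ = 5.0513, so e_2 = (0.4979, 0.2940, 0.8159).
e_1·c_3 = 0.6963·1 + (-0.6963)·(-3) + (-0.1741)·(-1) = 2.9593; e_2·c_3 = 0.4979·1 + 0.2940·(-3) + 0.8159·(-1) = -1.1998.
u_3 = c_3 − 2.9593·e_1 + 1.1998·e_2 = (-0.4632, -0.5867, 0.4941).
‖u_3‖ = 0.8960, so e_3 = (-0.5169, -0.6548, 0.5514).

Q = [[0.6963, 0.4979, -0.5169], [-0.6963, 0.2940, -0.6548], [-0.1741, 0.8159, 0.5514]], R = [[5.7446, 0.6963, 2.9593], [0.0000, 5.0513, -1.1998], [0.0000, 0.0000, 0.8960]]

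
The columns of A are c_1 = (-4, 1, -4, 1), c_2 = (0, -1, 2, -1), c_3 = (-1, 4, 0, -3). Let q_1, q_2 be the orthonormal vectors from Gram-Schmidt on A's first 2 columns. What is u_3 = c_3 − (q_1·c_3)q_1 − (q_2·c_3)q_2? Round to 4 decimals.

q_1 = c_1/‖c_1‖ = (-4, 1, -4, 1)/5.8310 = (-0.6860, 0.1715, -0.6860, 0.1715).
r_{12} = q_1·c_2 = -1.7150.
u_2 = c_2 + 1.7150·q_1 = (-1.1765, -0.7059, 0.8235, -0.7059).
‖u_2‖ = 1.7489, so q_2 = (-0.6727, -0.4036, 0.4709, -0.4036).
r_{13} = q_1·c_3 = 0.8575; r_{23} = q_2·c_3 = 0.2691.
u_3 = c_3 − 0.8575·q_1 − 0.2691·q_2 = (-0.2308, 3.9615, 0.4615, -3.0385).

u_3 = (-0.2308, 3.9615, 0.4615, -3.0385)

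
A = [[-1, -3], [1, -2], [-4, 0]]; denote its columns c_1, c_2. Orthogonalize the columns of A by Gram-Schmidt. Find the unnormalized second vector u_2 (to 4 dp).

u_2 = (-2.9444, -2.0556, 0.2222)

c_1 = (-1, 1, -4); ‖c_1‖ = 4.2426, so q_1 = (-0.2357, 0.2357, -0.9428).
q_1·c_2 = (-0.2357)·(-3) + 0.2357·(-2) + (-0.9428)·0 = 0.2357.
u_2 = c_2 − 0.2357·q_1 = (-2.9444, -2.0556, 0.2222).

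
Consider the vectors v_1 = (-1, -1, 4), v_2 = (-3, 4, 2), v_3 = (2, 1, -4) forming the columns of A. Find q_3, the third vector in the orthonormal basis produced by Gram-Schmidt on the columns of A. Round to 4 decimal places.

v_1 = (-1, -1, 4); ‖v_1‖ = 4.2426, so q_1 = (-0.2357, -0.2357, 0.9428).
q_1·v_2 = (-0.2357)·(-3) + (-0.2357)·4 + 0.9428·2 = 1.6499.
u_2 = v_2 − 1.6499·q_1 = (-2.6111, 4.3889, 0.4444).
‖u_2‖ = 5.1262, so q_2 = (-0.5094, 0.8562, 0.0867).
q_1·v_3 = (-0.2357)·2 + (-0.2357)·1 + 0.9428·(-4) = -4.4783; q_2·v_3 = (-0.5094)·2 + 0.8562·1 + 0.0867·(-4) = -0.5094.
u_3 = v_3 + 4.4783·q_1 + 0.5094·q_2 = (0.6850, 0.3805, 0.2664).
‖u_3‖ = 0.8276, so q_3 = (0.8276, 0.4598, 0.3219).

q_3 = (0.8276, 0.4598, 0.3219)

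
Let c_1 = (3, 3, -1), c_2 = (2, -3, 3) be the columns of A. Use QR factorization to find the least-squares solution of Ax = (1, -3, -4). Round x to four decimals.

e_1 = c_1/‖c_1‖ = (3, 3, -1)/4.3589 = (0.6882, 0.6882, -0.2294).
r_{12} = e_1·c_2 = -1.3765.
u_2 = c_2 + 1.3765·e_1 = (2.9474, -2.0526, 2.6842).
‖u_2‖ = 4.4839, so e_2 = (0.6573, -0.4578, 0.5986).
Qᵀb = (-0.4588, -0.3639).
Back-substitute: x_2 = -0.3639/4.4839 = -0.0812.
x_1 = (-0.4588 + 1.3765·(-0.0812))/4.3589 = -0.1309.

x = (-0.1309, -0.0812)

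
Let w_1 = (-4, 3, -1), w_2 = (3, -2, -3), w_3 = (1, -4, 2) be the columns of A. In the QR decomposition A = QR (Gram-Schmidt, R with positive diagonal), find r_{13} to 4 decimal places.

q_1 = w_1/‖w_1‖ = (-4, 3, -1)/5.0990 = (-0.7845, 0.5883, -0.1961).
r_{13} = q_1·w_3 = -3.5301.

r_{13} = -3.5301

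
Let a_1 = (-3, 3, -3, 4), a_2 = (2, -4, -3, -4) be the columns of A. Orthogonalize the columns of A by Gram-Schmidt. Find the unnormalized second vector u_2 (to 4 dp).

u_2 = (0.2558, -2.2558, -4.7442, -1.6744)

a_1 = (-3, 3, -3, 4); ‖a_1‖ = 6.5574, so q_1 = (-0.4575, 0.4575, -0.4575, 0.6100).
q_1·a_2 = (-0.4575)·2 + 0.4575·(-4) + (-0.4575)·(-3) + 0.6100·(-4) = -3.8125.
u_2 = a_2 + 3.8125·q_1 = (0.2558, -2.2558, -4.7442, -1.6744).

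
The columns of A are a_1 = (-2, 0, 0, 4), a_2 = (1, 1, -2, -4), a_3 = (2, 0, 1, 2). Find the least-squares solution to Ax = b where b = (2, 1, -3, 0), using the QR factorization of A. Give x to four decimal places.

x = (1.2234, 1.8511, 1.2128)

a_1 = (-2, 0, 0, 4); ‖a_1‖ = 4.4721, so e_1 = (-0.4472, 0.0000, 0.0000, 0.8944).
e_1·a_2 = (-0.4472)·1 + 0.0000·1 + 0.0000·(-2) + 0.8944·(-4) = -4.0249.
u_2 = a_2 + 4.0249·e_1 = (-0.8000, 1.0000, -2.0000, -0.4000).
‖u_2‖ = 2.4083, so e_2 = (-0.3322, 0.4152, -0.8305, -0.1661).
e_1·a_3 = (-0.4472)·2 + 0.0000·0 + 0.0000·1 + 0.8944·2 = 0.8944; e_2·a_3 = (-0.3322)·2 + 0.4152·0 + (-0.8305)·1 + (-0.1661)·2 = -1.8270.
u_3 = a_3 − 0.8944·e_1 + 1.8270·e_2 = (1.7931, 0.7586, -0.5172, 0.8966).
‖u_3‖ = 2.2050, so e_3 = (0.8132, 0.3440, -0.2346, 0.4066).
Qᵀb = (-0.8944, 2.2422, 2.6742).
Back-substitute: x_3 = 2.6742/2.2050 = 1.2128.
x_2 = (2.2422 + 1.8270·1.2128)/2.4083 = 1.8511.
x_1 = (-0.8944 + 4.0249·1.8511 − 0.8944·1.2128)/4.4721 = 1.2234.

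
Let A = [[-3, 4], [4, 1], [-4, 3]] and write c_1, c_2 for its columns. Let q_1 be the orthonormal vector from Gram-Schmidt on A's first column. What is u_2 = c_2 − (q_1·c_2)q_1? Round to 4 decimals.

u_2 = (2.5366, 2.9512, 1.0488)

q_1 = c_1/‖c_1‖ = (-3, 4, -4)/6.4031 = (-0.4685, 0.6247, -0.6247).
r_{12} = q_1·c_2 = -3.1235.
u_2 = c_2 + 3.1235·q_1 = (2.5366, 2.9512, 1.0488).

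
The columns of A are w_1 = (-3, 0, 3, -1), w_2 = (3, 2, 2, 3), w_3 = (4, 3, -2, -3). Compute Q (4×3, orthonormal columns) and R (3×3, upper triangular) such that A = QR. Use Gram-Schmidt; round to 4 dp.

q_1 = w_1/‖w_1‖ = (-3, 0, 3, -1)/4.3589 = (-0.6882, 0.0000, 0.6882, -0.2294).
r_{12} = q_1·w_2 = -1.3765.
u_2 = w_2 + 1.3765·q_1 = (2.0526, 2.0000, 2.9474, 2.6842).
‖u_2‖ = 4.9097, so q_2 = (0.4181, 0.4074, 0.6003, 0.5467).
r_{13} = q_1·w_3 = -3.4412; r_{23} = q_2·w_3 = 0.0536.
u_3 = w_3 + 3.4412·q_1 − 0.0536·q_2 = (1.6092, 2.9782, 0.3362, -3.8188).
‖u_3‖ = 5.1142, so q_3 = (0.3146, 0.5823, 0.0657, -0.7467).

Q = [[-0.6882, 0.4181, 0.3146], [0.0000, 0.4074, 0.5823], [0.6882, 0.6003, 0.0657], [-0.2294, 0.5467, -0.7467]], R = [[4.3589, -1.3765, -3.4412], [0.0000, 4.9097, 0.0536], [0.0000, 0.0000, 5.1142]]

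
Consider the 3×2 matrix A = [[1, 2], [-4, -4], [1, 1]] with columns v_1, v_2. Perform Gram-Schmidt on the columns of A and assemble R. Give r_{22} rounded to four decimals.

r_{22} = 0.9718

v_1 = (1, -4, 1); ‖v_1‖ = 4.2426, so q_1 = (0.2357, -0.9428, 0.2357).
q_1·v_2 = 0.2357·2 + (-0.9428)·(-4) + 0.2357·1 = 4.4783.
u_2 = v_2 − 4.4783·q_1 = (0.9444, 0.2222, -0.0556).
r_{22} = ‖u_2‖ = 0.9718.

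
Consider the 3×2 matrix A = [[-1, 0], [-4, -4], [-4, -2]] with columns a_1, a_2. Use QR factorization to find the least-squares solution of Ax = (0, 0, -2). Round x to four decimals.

x = (0.7619, -0.7143)

e_1 = a_1/‖a_1‖ = (-1, -4, -4)/5.7446 = (-0.1741, -0.6963, -0.6963).
r_{12} = e_1·a_2 = 4.1779.
u_2 = a_2 − 4.1779·e_1 = (0.7273, -1.0909, 0.9091).
‖u_2‖ = 1.5954, so e_2 = (0.4558, -0.6838, 0.5698).
Qᵀb = (1.3926, -1.1396).
Back-substitute: x_2 = -1.1396/1.5954 = -0.7143.
x_1 = (1.3926 − 4.1779·(-0.7143))/5.7446 = 0.7619.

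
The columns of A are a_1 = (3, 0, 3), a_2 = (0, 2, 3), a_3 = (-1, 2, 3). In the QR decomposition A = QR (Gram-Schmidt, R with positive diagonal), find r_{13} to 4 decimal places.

a_1 = (3, 0, 3); ‖a_1‖ = 4.2426, so e_1 = (0.7071, 0.0000, 0.7071).
r_{13} = e_1·a_3 = 1.4142.

r_{13} = 1.4142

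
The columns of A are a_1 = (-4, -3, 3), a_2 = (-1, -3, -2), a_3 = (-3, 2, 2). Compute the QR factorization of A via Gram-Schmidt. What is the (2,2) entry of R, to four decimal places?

a_1 = (-4, -3, 3); ‖a_1‖ = 5.8310, so e_1 = (-0.6860, -0.5145, 0.5145).
e_1·a_2 = (-0.6860)·(-1) + (-0.5145)·(-3) + 0.5145·(-2) = 1.2005.
u_2 = a_2 − 1.2005·e_1 = (-0.1765, -2.3824, -2.6176).
r_{22} = ‖u_2‖ = 3.5438.

r_{22} = 3.5438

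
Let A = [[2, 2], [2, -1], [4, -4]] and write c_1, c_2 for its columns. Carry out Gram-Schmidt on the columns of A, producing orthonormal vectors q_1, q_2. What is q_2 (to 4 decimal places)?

q_2 = (0.8840, 0.0465, -0.4652)

c_1 = (2, 2, 4); ‖c_1‖ = 4.8990, so q_1 = (0.4082, 0.4082, 0.8165).
q_1·c_2 = 0.4082·2 + 0.4082·(-1) + 0.8165·(-4) = -2.8577.
u_2 = c_2 + 2.8577·q_1 = (3.1667, 0.1667, -1.6667).
‖u_2‖ = 3.5824, so q_2 = (0.8840, 0.0465, -0.4652).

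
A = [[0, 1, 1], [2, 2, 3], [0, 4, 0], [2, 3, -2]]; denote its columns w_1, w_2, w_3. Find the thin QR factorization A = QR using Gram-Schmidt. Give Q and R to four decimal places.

w_1 = (0, 2, 0, 2); ‖w_1‖ = 2.8284, so e_1 = (0.0000, 0.7071, 0.0000, 0.7071).
e_1·w_2 = 0.0000·1 + 0.7071·2 + 0.0000·4 + 0.7071·3 = 3.5355.
u_2 = w_2 − 3.5355·e_1 = (1.0000, -0.5000, 4.0000, 0.5000).
‖u_2‖ = 4.1833, so e_2 = (0.2390, -0.1195, 0.9562, 0.1195).
e_1·w_3 = 0.0000·1 + 0.7071·3 + 0.0000·0 + 0.7071·(-2) = 0.7071; e_2·w_3 = 0.2390·1 + (-0.1195)·3 + 0.9562·0 + 0.1195·(-2) = -0.3586.
u_3 = w_3 − 0.7071·e_1 + 0.3586·e_2 = (1.0857, 2.4571, 0.3429, -2.4571).
‖u_3‖ = 3.6567, so e_3 = (0.2969, 0.6720, 0.0938, -0.6720).

Q = [[0.0000, 0.2390, 0.2969], [0.7071, -0.1195, 0.6720], [0.0000, 0.9562, 0.0938], [0.7071, 0.1195, -0.6720]], R = [[2.8284, 3.5355, 0.7071], [0.0000, 4.1833, -0.3586], [0.0000, 0.0000, 3.6567]]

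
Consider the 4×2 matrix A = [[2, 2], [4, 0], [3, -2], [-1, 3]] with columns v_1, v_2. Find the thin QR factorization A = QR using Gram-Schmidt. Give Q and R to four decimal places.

q_1 = v_1/‖v_1‖ = (2, 4, 3, -1)/5.4772 = (0.3651, 0.7303, 0.5477, -0.1826).
r_{12} = q_1·v_2 = -0.9129.
u_2 = v_2 + 0.9129·q_1 = (2.3333, 0.6667, -1.5000, 2.8333).
‖u_2‖ = 4.0208, so q_2 = (0.5803, 0.1658, -0.3731, 0.7047).

Q = [[0.3651, 0.5803], [0.7303, 0.1658], [0.5477, -0.3731], [-0.1826, 0.7047]], R = [[5.4772, -0.9129], [0.0000, 4.0208]]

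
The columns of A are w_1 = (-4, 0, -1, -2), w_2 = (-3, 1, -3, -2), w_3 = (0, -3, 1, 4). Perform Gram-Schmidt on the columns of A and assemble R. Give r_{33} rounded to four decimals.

q_1 = w_1/‖w_1‖ = (-4, 0, -1, -2)/4.5826 = (-0.8729, 0.0000, -0.2182, -0.4364).
r_{12} = q_1·w_2 = 4.1461.
u_2 = w_2 − 4.1461·q_1 = (0.6190, 1.0000, -2.0952, -0.1905).
‖u_2‖ = 2.4103, so q_2 = (0.2568, 0.4149, -0.8693, -0.0790).
r_{13} = q_1·w_3 = -1.9640; r_{23} = q_2·w_3 = -2.4301.
u_3 = w_3 + 1.9640·q_1 + 2.4301·q_2 = (-1.0902, -1.9918, -1.5410, 2.9508).
r_{33} = ‖u_3‖ = 4.0296.

r_{33} = 4.0296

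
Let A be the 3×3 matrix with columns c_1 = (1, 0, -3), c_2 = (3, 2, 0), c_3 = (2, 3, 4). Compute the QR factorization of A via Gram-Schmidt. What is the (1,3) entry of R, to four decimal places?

e_1 = c_1/‖c_1‖ = (1, 0, -3)/3.1623 = (0.3162, 0.0000, -0.9487).
r_{13} = e_1·c_3 = -3.1623.

r_{13} = -3.1623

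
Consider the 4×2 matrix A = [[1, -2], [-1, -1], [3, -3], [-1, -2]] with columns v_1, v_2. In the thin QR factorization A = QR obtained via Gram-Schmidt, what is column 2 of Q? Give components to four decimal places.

e_2 = (-0.3746, -0.4683, -0.2810, -0.7493)

v_1 = (1, -1, 3, -1); ‖v_1‖ = 3.4641, so e_1 = (0.2887, -0.2887, 0.8660, -0.2887).
e_1·v_2 = 0.2887·(-2) + (-0.2887)·(-1) + 0.8660·(-3) + (-0.2887)·(-2) = -2.3094.
u_2 = v_2 + 2.3094·e_1 = (-1.3333, -1.6667, -1.0000, -2.6667).
‖u_2‖ = 3.5590, so e_2 = (-0.3746, -0.4683, -0.2810, -0.7493).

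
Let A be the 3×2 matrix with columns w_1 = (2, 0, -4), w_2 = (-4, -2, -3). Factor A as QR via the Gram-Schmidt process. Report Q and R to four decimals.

w_1 = (2, 0, -4); ‖w_1‖ = 4.4721, so e_1 = (0.4472, 0.0000, -0.8944).
e_1·w_2 = 0.4472·(-4) + 0.0000·(-2) + (-0.8944)·(-3) = 0.8944.
u_2 = w_2 − 0.8944·e_1 = (-4.4000, -2.0000, -2.2000).
‖u_2‖ = 5.3104, so e_2 = (-0.8286, -0.3766, -0.4143).

Q = [[0.4472, -0.8286], [0.0000, -0.3766], [-0.8944, -0.4143]], R = [[4.4721, 0.8944], [0.0000, 5.3104]]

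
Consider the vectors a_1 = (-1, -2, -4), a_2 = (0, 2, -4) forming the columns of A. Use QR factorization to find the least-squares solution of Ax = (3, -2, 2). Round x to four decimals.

a_1 = (-1, -2, -4); ‖a_1‖ = 4.5826, so e_1 = (-0.2182, -0.4364, -0.8729).
e_1·a_2 = (-0.2182)·0 + (-0.4364)·2 + (-0.8729)·(-4) = 2.6186.
u_2 = a_2 − 2.6186·e_1 = (0.5714, 3.1429, -1.7143).
‖u_2‖ = 3.6253, so e_2 = (0.1576, 0.8669, -0.4729).
Qᵀb = (-1.5275, -2.2067).
Back-substitute: x_2 = -2.2067/3.6253 = -0.6087.
x_1 = (-1.5275 − 2.6186·(-0.6087))/4.5826 = 0.0145.

x = (0.0145, -0.6087)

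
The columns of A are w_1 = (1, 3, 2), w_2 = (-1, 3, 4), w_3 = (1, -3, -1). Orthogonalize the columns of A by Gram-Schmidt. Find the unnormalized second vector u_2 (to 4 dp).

u_2 = (-2.1429, -0.4286, 1.7143)

q_1 = w_1/‖w_1‖ = (1, 3, 2)/3.7417 = (0.2673, 0.8018, 0.5345).
r_{12} = q_1·w_2 = 4.2762.
u_2 = w_2 − 4.2762·q_1 = (-2.1429, -0.4286, 1.7143).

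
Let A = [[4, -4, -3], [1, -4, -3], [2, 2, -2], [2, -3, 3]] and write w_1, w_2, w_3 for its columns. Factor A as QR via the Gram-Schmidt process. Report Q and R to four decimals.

w_1 = (4, 1, 2, 2); ‖w_1‖ = 5.0000, so e_1 = (0.8000, 0.2000, 0.4000, 0.4000).
e_1·w_2 = 0.8000·(-4) + 0.2000·(-4) + 0.4000·2 + 0.4000·(-3) = -4.4000.
u_2 = w_2 + 4.4000·e_1 = (-0.4800, -3.1200, 3.7600, -1.2400).
‖u_2‖ = 5.0636, so e_2 = (-0.0948, -0.6162, 0.7426, -0.2449).
e_1·w_3 = 0.8000·(-3) + 0.2000·(-3) + 0.4000·(-2) + 0.4000·3 = -2.6000; e_2·w_3 = (-0.0948)·(-3) + (-0.6162)·(-3) + 0.7426·(-2) + (-0.2449)·3 = -0.0869.
u_3 = w_3 + 2.6000·e_1 + 0.0869·e_2 = (-0.9282, -2.5335, -0.8955, 4.0187).
‖u_3‖ = 4.9226, so e_3 = (-0.1886, -0.5147, -0.1819, 0.8164).

Q = [[0.8000, -0.0948, -0.1886], [0.2000, -0.6162, -0.5147], [0.4000, 0.7426, -0.1819], [0.4000, -0.2449, 0.8164]], R = [[5.0000, -4.4000, -2.6000], [0.0000, 5.0636, -0.0869], [0.0000, 0.0000, 4.9226]]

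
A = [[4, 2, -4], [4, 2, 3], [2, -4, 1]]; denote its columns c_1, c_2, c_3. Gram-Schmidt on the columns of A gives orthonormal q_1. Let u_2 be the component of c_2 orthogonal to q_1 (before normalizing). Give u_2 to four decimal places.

q_1 = c_1/‖c_1‖ = (4, 4, 2)/6.0000 = (0.6667, 0.6667, 0.3333).
r_{12} = q_1·c_2 = 1.3333.
u_2 = c_2 − 1.3333·q_1 = (1.1111, 1.1111, -4.4444).

u_2 = (1.1111, 1.1111, -4.4444)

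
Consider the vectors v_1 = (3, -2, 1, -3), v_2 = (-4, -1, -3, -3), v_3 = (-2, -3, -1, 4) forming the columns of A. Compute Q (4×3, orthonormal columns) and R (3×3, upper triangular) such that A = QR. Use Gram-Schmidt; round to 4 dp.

q_1 = v_1/‖v_1‖ = (3, -2, 1, -3)/4.7958 = (0.6255, -0.4170, 0.2085, -0.6255).
r_{12} = q_1·v_2 = -0.8341.
u_2 = v_2 + 0.8341·q_1 = (-3.4783, -1.3478, -2.8261, -3.5217).
‖u_2‖ = 5.8570, so q_2 = (-0.5939, -0.2301, -0.4825, -0.6013).
r_{13} = q_1·v_3 = -2.7107; r_{23} = q_2·v_3 = -0.0445.
u_3 = v_3 + 2.7107·q_1 + 0.0445·q_2 = (-0.3308, -4.1407, -0.4563, 2.2776).
‖u_3‖ = 4.7592, so q_3 = (-0.0695, -0.8700, -0.0959, 0.4786).

Q = [[0.6255, -0.5939, -0.0695], [-0.4170, -0.2301, -0.8700], [0.2085, -0.4825, -0.0959], [-0.6255, -0.6013, 0.4786]], R = [[4.7958, -0.8341, -2.7107], [0.0000, 5.8570, -0.0445], [0.0000, 0.0000, 4.7592]]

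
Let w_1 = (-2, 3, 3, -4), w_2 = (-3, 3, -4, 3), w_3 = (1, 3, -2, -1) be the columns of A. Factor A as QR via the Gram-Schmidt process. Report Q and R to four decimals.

w_1 = (-2, 3, 3, -4); ‖w_1‖ = 6.1644, so q_1 = (-0.3244, 0.4867, 0.4867, -0.6489).
q_1·w_2 = (-0.3244)·(-3) + 0.4867·3 + 0.4867·(-4) + (-0.6489)·3 = -1.4600.
u_2 = w_2 + 1.4600·q_1 = (-3.4737, 3.7105, -3.2895, 2.0526).
‖u_2‖ = 6.3928, so q_2 = (-0.5434, 0.5804, -0.5146, 0.3211).
q_1·w_3 = (-0.3244)·1 + 0.4867·3 + 0.4867·(-2) + (-0.6489)·(-1) = 0.8111; q_2·w_3 = (-0.5434)·1 + 0.5804·3 + (-0.5146)·(-2) + 0.3211·(-1) = 1.9059.
u_3 = w_3 − 0.8111·q_1 − 1.9059·q_2 = (2.2988, 1.4990, -1.4140, -1.0856).
‖u_3‖ = 3.2726, so q_3 = (0.7024, 0.4581, -0.4321, -0.3317).

Q = [[-0.3244, -0.5434, 0.7024], [0.4867, 0.5804, 0.4581], [0.4867, -0.5146, -0.4321], [-0.6489, 0.3211, -0.3317]], R = [[6.1644, -1.4600, 0.8111], [0.0000, 6.3928, 1.9059], [0.0000, 0.0000, 3.2726]]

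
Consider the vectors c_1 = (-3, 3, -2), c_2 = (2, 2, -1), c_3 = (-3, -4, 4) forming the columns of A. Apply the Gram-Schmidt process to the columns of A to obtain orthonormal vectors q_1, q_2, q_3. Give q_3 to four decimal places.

c_1 = (-3, 3, -2); ‖c_1‖ = 4.6904, so q_1 = (-0.6396, 0.6396, -0.4264).
q_1·c_2 = (-0.6396)·2 + 0.6396·2 + (-0.4264)·(-1) = 0.4264.
u_2 = c_2 − 0.4264·q_1 = (2.2727, 1.7273, -0.8182).
‖u_2‖ = 2.9695, so q_2 = (0.7653, 0.5817, -0.2755).
q_1·c_3 = (-0.6396)·(-3) + 0.6396·(-4) + (-0.4264)·4 = -2.3452; q_2·c_3 = 0.7653·(-3) + 0.5817·(-4) + (-0.2755)·4 = -5.7248.
u_3 = c_3 + 2.3452·q_1 + 5.7248·q_2 = (-0.1186, 0.8299, 1.4227).
‖u_3‖ = 1.6513, so q_3 = (-0.0718, 0.5026, 0.8615).

q_3 = (-0.0718, 0.5026, 0.8615)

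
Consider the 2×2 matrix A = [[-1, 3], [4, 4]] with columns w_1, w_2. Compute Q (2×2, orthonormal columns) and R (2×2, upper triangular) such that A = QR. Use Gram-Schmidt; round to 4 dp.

e_1 = w_1/‖w_1‖ = (-1, 4)/4.1231 = (-0.2425, 0.9701).
r_{12} = e_1·w_2 = 3.1530.
u_2 = w_2 − 3.1530·e_1 = (3.7647, 0.9412).
‖u_2‖ = 3.8806, so e_2 = (0.9701, 0.2425).

Q = [[-0.2425, 0.9701], [0.9701, 0.2425]], R = [[4.1231, 3.1530], [0.0000, 3.8806]]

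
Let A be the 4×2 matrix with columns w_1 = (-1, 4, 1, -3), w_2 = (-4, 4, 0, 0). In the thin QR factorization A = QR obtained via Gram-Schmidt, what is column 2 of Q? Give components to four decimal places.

w_1 = (-1, 4, 1, -3); ‖w_1‖ = 5.1962, so q_1 = (-0.1925, 0.7698, 0.1925, -0.5774).
q_1·w_2 = (-0.1925)·(-4) + 0.7698·4 + 0.1925·0 + (-0.5774)·0 = 3.8490.
u_2 = w_2 − 3.8490·q_1 = (-3.2593, 1.0370, -0.7407, 2.2222).
‖u_2‖ = 4.1455, so q_2 = (-0.7862, 0.2502, -0.1787, 0.5361).

q_2 = (-0.7862, 0.2502, -0.1787, 0.5361)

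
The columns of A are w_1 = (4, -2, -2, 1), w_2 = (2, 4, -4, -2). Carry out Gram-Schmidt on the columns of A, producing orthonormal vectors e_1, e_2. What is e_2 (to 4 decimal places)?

w_1 = (4, -2, -2, 1); ‖w_1‖ = 5.0000, so e_1 = (0.8000, -0.4000, -0.4000, 0.2000).
e_1·w_2 = 0.8000·2 + (-0.4000)·4 + (-0.4000)·(-4) + 0.2000·(-2) = 1.2000.
u_2 = w_2 − 1.2000·e_1 = (1.0400, 4.4800, -3.5200, -2.2400).
‖u_2‖ = 6.2097, so e_2 = (0.1675, 0.7215, -0.5669, -0.3607).

e_2 = (0.1675, 0.7215, -0.5669, -0.3607)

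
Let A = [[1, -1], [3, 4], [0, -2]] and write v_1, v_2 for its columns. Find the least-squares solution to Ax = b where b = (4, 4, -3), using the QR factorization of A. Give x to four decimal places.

v_1 = (1, 3, 0); ‖v_1‖ = 3.1623, so q_1 = (0.3162, 0.9487, 0.0000).
q_1·v_2 = 0.3162·(-1) + 0.9487·4 + 0.0000·(-2) = 3.4785.
u_2 = v_2 − 3.4785·q_1 = (-2.1000, 0.7000, -2.0000).
‖u_2‖ = 2.9833, so q_2 = (-0.7039, 0.2346, -0.6704).
Qᵀb = (5.0596, 0.1341).
Back-substitute: x_2 = 0.1341/2.9833 = 0.0449.
x_1 = (5.0596 − 3.4785·0.0449)/3.1623 = 1.5506.

x = (1.5506, 0.0449)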